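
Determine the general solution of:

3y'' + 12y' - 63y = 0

Characteristic equation: 3r² + 12r - 63 = 0
Divide by 3: r² + 4r - 21 = 0
Roots: r = 3, -7 (distinct real)
General solution: y = C₁e^(3x) + C₂e^(-7x)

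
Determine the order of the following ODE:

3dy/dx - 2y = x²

The order is 1 (highest derivative is of order 1).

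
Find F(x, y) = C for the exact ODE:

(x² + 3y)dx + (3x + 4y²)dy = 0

Verify exactness: ∂M/∂y = ∂N/∂x ✓
Find F(x,y) such that ∂F/∂x = M, ∂F/∂y = N
Solution: x³/3 + 3xy + 4y³/3 = C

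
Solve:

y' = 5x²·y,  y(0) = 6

General solution: y = Ce^(5x³/3)
Applying IC y(0) = 6:
Particular solution: y = 6e^(5x³/3)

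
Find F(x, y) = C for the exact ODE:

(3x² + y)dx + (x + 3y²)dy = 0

Verify exactness: ∂M/∂y = ∂N/∂x ✓
Find F(x,y) such that ∂F/∂x = M, ∂F/∂y = N
Solution: x³ + xy + y³ = C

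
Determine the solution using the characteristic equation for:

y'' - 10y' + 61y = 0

Characteristic equation: r² - 10r + 61 = 0
Roots: r = 5 ± 6i (complex conjugates)
General solution: y = e^(5x)(C₁cos(6x) + C₂sin(6x))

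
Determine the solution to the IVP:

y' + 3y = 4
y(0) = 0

General solution: y = 4/3 + Ce^(-3x)
Applying y(0) = 0: C = 0 - 4/3 = -4/3
Particular solution: y = 4/3 - (4/3)e^(-3x)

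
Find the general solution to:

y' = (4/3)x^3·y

Separating variables and integrating:
ln|y| = x^4/3 + C

General solution: y = Ce^(x^4/3)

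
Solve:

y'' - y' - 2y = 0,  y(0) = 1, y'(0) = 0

General solution: y = C₁e^(2x) + C₂e^(-x)
Applying ICs: C₁ = 1/3, C₂ = 2/3
Particular solution: y = (1/3)e^(2x) + (2/3)e^(-x)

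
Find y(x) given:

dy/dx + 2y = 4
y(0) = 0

General solution: y = 2 + Ce^(-2x)
Applying y(0) = 0: C = 0 - 2 = -2
Particular solution: y = 2 - 2e^(-2x)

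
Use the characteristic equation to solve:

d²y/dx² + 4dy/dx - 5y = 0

Characteristic equation: r² + 4r - 5 = 0
Roots: r = 1, -5 (distinct real)
General solution: y = C₁e^x + C₂e^(-5x)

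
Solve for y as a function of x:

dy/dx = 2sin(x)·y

Separating variables and integrating:
ln|y| = -2cos(x) + C

General solution: y = Ce^(-2cos(x))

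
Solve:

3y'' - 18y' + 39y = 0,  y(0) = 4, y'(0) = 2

General solution: y = e^(3x)(C₁cos(2x) + C₂sin(2x))
Complex roots r = 3 ± 2i
Applying ICs: C₁ = 4, C₂ = -5
Particular solution: y = e^(3x)(4cos(2x) - 5sin(2x))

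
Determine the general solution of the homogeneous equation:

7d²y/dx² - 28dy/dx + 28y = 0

Characteristic equation: 7r² - 28r + 28 = 0
Divide by 7: r² - 4r + 4 = 0
Factored: (r - 2)² = 0
Repeated root: r = 2
General solution: y = (C₁ + C₂x)e^(2x)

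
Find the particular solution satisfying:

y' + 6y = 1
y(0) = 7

General solution: y = 1/6 + Ce^(-6x)
Applying y(0) = 7: C = 7 - 1/6 = 41/6
Particular solution: y = 1/6 + (41/6)e^(-6x)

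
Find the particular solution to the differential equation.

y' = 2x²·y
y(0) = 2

General solution: y = Ce^(2x³/3)
Applying IC y(0) = 2:
Particular solution: y = 2e^(2x³/3)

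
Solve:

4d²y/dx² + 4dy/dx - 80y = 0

Characteristic equation: 4r² + 4r - 80 = 0
Divide by 4: r² + r - 20 = 0
Roots: r = 4, -5 (distinct real)
General solution: y = C₁e^(4x) + C₂e^(-5x)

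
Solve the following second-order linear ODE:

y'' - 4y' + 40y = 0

Characteristic equation: r² - 4r + 40 = 0
Roots: r = 2 ± 6i (complex conjugates)
General solution: y = e^(2x)(C₁cos(6x) + C₂sin(6x))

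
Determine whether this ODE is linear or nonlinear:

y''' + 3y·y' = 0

Nonlinear (product y·y')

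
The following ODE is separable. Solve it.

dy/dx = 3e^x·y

Separating variables and integrating:
ln|y| = 3e^x + C

General solution: y = Ce^(3e^x)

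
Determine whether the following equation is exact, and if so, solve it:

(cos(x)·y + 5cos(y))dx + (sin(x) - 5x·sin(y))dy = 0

Verify exactness: ∂M/∂y = ∂N/∂x ✓
Find F(x,y) such that ∂F/∂x = M, ∂F/∂y = N
Solution: sin(x)·y + 5x·cos(y) = C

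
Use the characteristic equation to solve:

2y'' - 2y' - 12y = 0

Characteristic equation: 2r² - 2r - 12 = 0
Divide by 2: r² - r - 6 = 0
Roots: r = 3, -2 (distinct real)
General solution: y = C₁e^(3x) + C₂e^(-2x)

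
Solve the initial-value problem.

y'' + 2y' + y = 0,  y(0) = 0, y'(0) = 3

General solution: y = (C₁ + C₂x)e^(-x)
Repeated root r = -1
Applying ICs: C₁ = 0, C₂ = 3
Particular solution: y = 3xe^(-x)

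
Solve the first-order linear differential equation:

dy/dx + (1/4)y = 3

Using integrating factor method:

General solution: y = 12 + Ce^(-x/4)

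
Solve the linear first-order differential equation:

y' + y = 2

Using integrating factor method:

General solution: y = 2 + Ce^(-x)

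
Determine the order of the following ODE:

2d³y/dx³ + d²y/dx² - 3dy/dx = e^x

The order is 3 (highest derivative is of order 3).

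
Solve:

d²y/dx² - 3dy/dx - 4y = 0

Characteristic equation: r² - 3r - 4 = 0
Roots: r = 4, -1 (distinct real)
General solution: y = C₁e^(4x) + C₂e^(-x)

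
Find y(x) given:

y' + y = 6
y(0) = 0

General solution: y = 6 + Ce^(-x)
Applying y(0) = 0: C = 0 - 6 = -6
Particular solution: y = 6 - 6e^(-x)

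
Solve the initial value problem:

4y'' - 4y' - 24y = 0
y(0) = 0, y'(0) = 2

General solution: y = C₁e^(3x) + C₂e^(-2x)
Applying ICs: C₁ = 2/5, C₂ = -2/5
Particular solution: y = (2/5)e^(3x) - (2/5)e^(-2x)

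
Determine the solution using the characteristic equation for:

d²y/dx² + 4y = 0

Characteristic equation: r² + 4 = 0
Roots: r = ±2i (complex conjugates)
General solution: y = C₁cos(2x) + C₂sin(2x)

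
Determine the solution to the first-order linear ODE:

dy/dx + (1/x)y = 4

Using integrating factor method:

General solution: y = 2x + C/x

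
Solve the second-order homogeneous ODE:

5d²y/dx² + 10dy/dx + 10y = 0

Characteristic equation: 5r² + 10r + 10 = 0
Divide by 5: r² + 2r + 2 = 0
Roots: r = -1 ± i (complex conjugates)
General solution: y = e^(-x)(C₁cos(x) + C₂sin(x))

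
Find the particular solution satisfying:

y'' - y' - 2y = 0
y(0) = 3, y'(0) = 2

General solution: y = C₁e^(2x) + C₂e^(-x)
Applying ICs: C₁ = 5/3, C₂ = 4/3
Particular solution: y = (5/3)e^(2x) + (4/3)e^(-x)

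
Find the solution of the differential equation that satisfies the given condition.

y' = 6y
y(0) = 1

General solution: y = Ce^(6x)
Applying IC y(0) = 1:
Particular solution: y = e^(6x)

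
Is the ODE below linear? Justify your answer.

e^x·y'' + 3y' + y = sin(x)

Yes. Linear (y and its derivatives appear to the first power only, no products of y terms)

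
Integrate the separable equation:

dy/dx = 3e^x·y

Separating variables and integrating:
ln|y| = 3e^x + C

General solution: y = Ce^(3e^x)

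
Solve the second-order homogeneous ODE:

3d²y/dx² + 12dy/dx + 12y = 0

Characteristic equation: 3r² + 12r + 12 = 0
Divide by 3: r² + 4r + 4 = 0
Factored: (r + 2)² = 0
Repeated root: r = -2
General solution: y = (C₁ + C₂x)e^(-2x)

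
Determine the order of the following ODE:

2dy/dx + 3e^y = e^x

The order is 1 (highest derivative is of order 1).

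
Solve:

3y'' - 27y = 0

Characteristic equation: 3r² - 27 = 0
Divide by 3: r² - 9 = 0
Roots: r = 3, -3 (distinct real)
General solution: y = C₁e^(3x) + C₂e^(-3x)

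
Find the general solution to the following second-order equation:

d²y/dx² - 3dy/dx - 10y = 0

Characteristic equation: r² - 3r - 10 = 0
Roots: r = 5, -2 (distinct real)
General solution: y = C₁e^(5x) + C₂e^(-2x)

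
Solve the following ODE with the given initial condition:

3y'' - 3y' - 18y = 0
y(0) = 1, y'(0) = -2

General solution: y = C₁e^(3x) + C₂e^(-2x)
Applying ICs: C₁ = 0, C₂ = 1
Particular solution: y = e^(-2x)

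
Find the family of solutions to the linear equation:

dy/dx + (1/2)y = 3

Using integrating factor method:

General solution: y = 6 + Ce^(-x/2)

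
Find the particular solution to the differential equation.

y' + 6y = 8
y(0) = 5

General solution: y = 4/3 + Ce^(-6x)
Applying y(0) = 5: C = 5 - 4/3 = 11/3
Particular solution: y = 4/3 + (11/3)e^(-6x)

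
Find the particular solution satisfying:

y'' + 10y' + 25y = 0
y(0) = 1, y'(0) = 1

General solution: y = (C₁ + C₂x)e^(-5x)
Repeated root r = -5
Applying ICs: C₁ = 1, C₂ = 6
Particular solution: y = (1 + 6x)e^(-5x)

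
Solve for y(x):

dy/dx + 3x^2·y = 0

Using integrating factor method:

General solution: y = Ce^(-x^3)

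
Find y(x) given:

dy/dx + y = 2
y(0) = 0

General solution: y = 2 + Ce^(-x)
Applying y(0) = 0: C = 0 - 2 = -2
Particular solution: y = 2 - 2e^(-x)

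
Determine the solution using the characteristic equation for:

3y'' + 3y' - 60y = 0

Characteristic equation: 3r² + 3r - 60 = 0
Divide by 3: r² + r - 20 = 0
Roots: r = 4, -5 (distinct real)
General solution: y = C₁e^(4x) + C₂e^(-5x)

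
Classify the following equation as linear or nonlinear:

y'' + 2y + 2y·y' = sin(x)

Nonlinear (product y·y')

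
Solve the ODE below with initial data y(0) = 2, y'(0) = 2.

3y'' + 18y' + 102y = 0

General solution: y = e^(-3x)(C₁cos(5x) + C₂sin(5x))
Complex roots r = -3 ± 5i
Applying ICs: C₁ = 2, C₂ = 8/5
Particular solution: y = e^(-3x)(2cos(5x) + (8/5)sin(5x))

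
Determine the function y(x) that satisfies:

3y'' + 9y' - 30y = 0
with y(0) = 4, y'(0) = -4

General solution: y = C₁e^(2x) + C₂e^(-5x)
Applying ICs: C₁ = 16/7, C₂ = 12/7
Particular solution: y = (16/7)e^(2x) + (12/7)e^(-5x)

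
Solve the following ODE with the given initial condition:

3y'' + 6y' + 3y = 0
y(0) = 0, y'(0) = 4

General solution: y = (C₁ + C₂x)e^(-x)
Repeated root r = -1
Applying ICs: C₁ = 0, C₂ = 4
Particular solution: y = 4xe^(-x)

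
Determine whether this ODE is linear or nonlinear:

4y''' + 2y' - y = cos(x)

Linear (y and its derivatives appear to the first power only, no products of y terms)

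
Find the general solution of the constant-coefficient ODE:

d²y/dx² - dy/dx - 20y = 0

Characteristic equation: r² - r - 20 = 0
Roots: r = 5, -4 (distinct real)
General solution: y = C₁e^(5x) + C₂e^(-4x)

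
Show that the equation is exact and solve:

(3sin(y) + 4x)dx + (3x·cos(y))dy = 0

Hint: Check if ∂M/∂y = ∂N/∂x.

Verify exactness: ∂M/∂y = ∂N/∂x ✓
Find F(x,y) such that ∂F/∂x = M, ∂F/∂y = N
Solution: 3x·sin(y) + 2x² = C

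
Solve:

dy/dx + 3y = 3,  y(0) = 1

General solution: y = 1 + Ce^(-3x)
Applying y(0) = 1: C = 1 - 1 = 0
Particular solution: y = 1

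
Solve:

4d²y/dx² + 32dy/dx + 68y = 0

Characteristic equation: 4r² + 32r + 68 = 0
Divide by 4: r² + 8r + 17 = 0
Roots: r = -4 ± i (complex conjugates)
General solution: y = e^(-4x)(C₁cos(x) + C₂sin(x))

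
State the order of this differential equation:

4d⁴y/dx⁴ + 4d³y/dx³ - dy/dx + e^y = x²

The order is 4 (highest derivative is of order 4).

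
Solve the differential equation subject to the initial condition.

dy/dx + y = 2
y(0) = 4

General solution: y = 2 + Ce^(-x)
Applying y(0) = 4: C = 4 - 2 = 2
Particular solution: y = 2 + 2e^(-x)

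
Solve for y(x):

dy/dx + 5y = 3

Using integrating factor method:

General solution: y = 3/5 + Ce^(-5x)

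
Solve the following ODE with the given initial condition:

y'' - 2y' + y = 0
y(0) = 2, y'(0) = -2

General solution: y = (C₁ + C₂x)e^x
Repeated root r = 1
Applying ICs: C₁ = 2, C₂ = -4
Particular solution: y = (2 - 4x)e^x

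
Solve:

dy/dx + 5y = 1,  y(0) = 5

General solution: y = 1/5 + Ce^(-5x)
Applying y(0) = 5: C = 5 - 1/5 = 24/5
Particular solution: y = 1/5 + (24/5)e^(-5x)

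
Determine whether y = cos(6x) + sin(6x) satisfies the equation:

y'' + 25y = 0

Verification:
y'' = -36cos(6x) - 36sin(6x)
y'' + 25y ≠ 0 (frequency mismatch: got 36 instead of 25)

No, it is not a solution.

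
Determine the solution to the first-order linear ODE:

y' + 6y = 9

Using integrating factor method:

General solution: y = 3/2 + Ce^(-6x)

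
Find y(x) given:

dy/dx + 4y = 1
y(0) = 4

General solution: y = 1/4 + Ce^(-4x)
Applying y(0) = 4: C = 4 - 1/4 = 15/4
Particular solution: y = 1/4 + (15/4)e^(-4x)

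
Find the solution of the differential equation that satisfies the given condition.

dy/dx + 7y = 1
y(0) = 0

General solution: y = 1/7 + Ce^(-7x)
Applying y(0) = 0: C = 0 - 1/7 = -1/7
Particular solution: y = 1/7 - (1/7)e^(-7x)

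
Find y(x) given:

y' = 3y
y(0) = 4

General solution: y = Ce^(3x)
Applying IC y(0) = 4:
Particular solution: y = 4e^(3x)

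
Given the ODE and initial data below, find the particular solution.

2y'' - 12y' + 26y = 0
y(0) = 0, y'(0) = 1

General solution: y = e^(3x)(C₁cos(2x) + C₂sin(2x))
Complex roots r = 3 ± 2i
Applying ICs: C₁ = 0, C₂ = 1/2
Particular solution: y = e^(3x)((1/2)sin(2x))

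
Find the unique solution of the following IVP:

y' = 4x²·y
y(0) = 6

General solution: y = Ce^(4x³/3)
Applying IC y(0) = 6:
Particular solution: y = 6e^(4x³/3)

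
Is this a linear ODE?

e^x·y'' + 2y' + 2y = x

Yes. Linear (y and its derivatives appear to the first power only, no products of y terms)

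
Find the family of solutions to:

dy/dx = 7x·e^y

Separating variables and integrating:
-e^(-y) = 7x²/2 + C

General solution: y = -ln(C - 7x²/2)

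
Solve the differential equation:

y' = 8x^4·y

Separating variables and integrating:
ln|y| = 8x^5/5 + C

General solution: y = Ce^(8x^5/5)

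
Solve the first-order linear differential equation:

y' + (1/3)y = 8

Using integrating factor method:

General solution: y = 24 + Ce^(-x/3)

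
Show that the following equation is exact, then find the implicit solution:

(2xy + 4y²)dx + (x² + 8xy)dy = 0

Verify exactness: ∂M/∂y = ∂N/∂x ✓
Find F(x,y) such that ∂F/∂x = M, ∂F/∂y = N
Solution: x²y + 4xy² = C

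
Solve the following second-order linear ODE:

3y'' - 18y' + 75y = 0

Characteristic equation: 3r² - 18r + 75 = 0
Divide by 3: r² - 6r + 25 = 0
Roots: r = 3 ± 4i (complex conjugates)
General solution: y = e^(3x)(C₁cos(4x) + C₂sin(4x))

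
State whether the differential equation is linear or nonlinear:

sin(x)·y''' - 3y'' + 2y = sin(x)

Linear (y and its derivatives appear to the first power only, no products of y terms)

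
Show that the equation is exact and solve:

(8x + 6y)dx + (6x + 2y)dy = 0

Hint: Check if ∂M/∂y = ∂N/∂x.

Verify exactness: ∂M/∂y = ∂N/∂x ✓
Find F(x,y) such that ∂F/∂x = M, ∂F/∂y = N
Solution: 4x² + 6xy + y² = C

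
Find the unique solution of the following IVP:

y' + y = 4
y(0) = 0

General solution: y = 4 + Ce^(-x)
Applying y(0) = 0: C = 0 - 4 = -4
Particular solution: y = 4 - 4e^(-x)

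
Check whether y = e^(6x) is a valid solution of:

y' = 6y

Verification:
y = e^(6x)
y' = 6e^(6x)
6y = 6e^(6x)
y' = 6y ✓

Yes, it is a solution.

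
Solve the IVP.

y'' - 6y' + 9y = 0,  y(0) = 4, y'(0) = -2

General solution: y = (C₁ + C₂x)e^(3x)
Repeated root r = 3
Applying ICs: C₁ = 4, C₂ = -14
Particular solution: y = (4 - 14x)e^(3x)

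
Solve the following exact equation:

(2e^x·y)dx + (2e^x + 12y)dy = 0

Verify exactness: ∂M/∂y = ∂N/∂x ✓
Find F(x,y) such that ∂F/∂x = M, ∂F/∂y = N
Solution: 2e^x·y + 6y² = C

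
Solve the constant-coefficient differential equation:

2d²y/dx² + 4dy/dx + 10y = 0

Characteristic equation: 2r² + 4r + 10 = 0
Divide by 2: r² + 2r + 5 = 0
Roots: r = -1 ± 2i (complex conjugates)
General solution: y = e^(-x)(C₁cos(2x) + C₂sin(2x))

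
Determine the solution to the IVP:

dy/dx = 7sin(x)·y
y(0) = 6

General solution: y = Ce^(-7cos(x))
Applying IC y(0) = 6:
Particular solution: y = 6e^(7(1-cos(x)))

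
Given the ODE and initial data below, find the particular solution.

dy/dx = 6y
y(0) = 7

General solution: y = Ce^(6x)
Applying IC y(0) = 7:
Particular solution: y = 7e^(6x)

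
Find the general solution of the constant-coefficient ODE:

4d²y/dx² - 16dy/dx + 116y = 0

Characteristic equation: 4r² - 16r + 116 = 0
Divide by 4: r² - 4r + 29 = 0
Roots: r = 2 ± 5i (complex conjugates)
General solution: y = e^(2x)(C₁cos(5x) + C₂sin(5x))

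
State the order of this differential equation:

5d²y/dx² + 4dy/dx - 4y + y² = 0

The order is 2 (highest derivative is of order 2).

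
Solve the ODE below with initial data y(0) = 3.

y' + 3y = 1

General solution: y = 1/3 + Ce^(-3x)
Applying y(0) = 3: C = 3 - 1/3 = 8/3
Particular solution: y = 1/3 + (8/3)e^(-3x)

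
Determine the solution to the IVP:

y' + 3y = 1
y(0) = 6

General solution: y = 1/3 + Ce^(-3x)
Applying y(0) = 6: C = 6 - 1/3 = 17/3
Particular solution: y = 1/3 + (17/3)e^(-3x)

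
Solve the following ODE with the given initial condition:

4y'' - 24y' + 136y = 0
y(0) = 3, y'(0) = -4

General solution: y = e^(3x)(C₁cos(5x) + C₂sin(5x))
Complex roots r = 3 ± 5i
Applying ICs: C₁ = 3, C₂ = -13/5
Particular solution: y = e^(3x)(3cos(5x) - (13/5)sin(5x))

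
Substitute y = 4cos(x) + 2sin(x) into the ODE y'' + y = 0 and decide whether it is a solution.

Verification:
y'' = -4cos(x) - 2sin(x)
y'' + y = 0 ✓

Yes, it is a solution.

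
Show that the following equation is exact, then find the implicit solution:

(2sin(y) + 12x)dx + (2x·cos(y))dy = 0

Verify exactness: ∂M/∂y = ∂N/∂x ✓
Find F(x,y) such that ∂F/∂x = M, ∂F/∂y = N
Solution: 2x·sin(y) + 6x² = C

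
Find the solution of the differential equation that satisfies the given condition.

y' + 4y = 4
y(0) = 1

General solution: y = 1 + Ce^(-4x)
Applying y(0) = 1: C = 1 - 1 = 0
Particular solution: y = 1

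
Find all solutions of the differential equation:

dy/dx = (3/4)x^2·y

Separating variables and integrating:
ln|y| = x^3/4 + C

General solution: y = Ce^(x^3/4)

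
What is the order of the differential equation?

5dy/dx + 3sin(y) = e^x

The order is 1 (highest derivative is of order 1).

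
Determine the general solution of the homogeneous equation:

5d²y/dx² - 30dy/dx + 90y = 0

Characteristic equation: 5r² - 30r + 90 = 0
Divide by 5: r² - 6r + 18 = 0
Roots: r = 3 ± 3i (complex conjugates)
General solution: y = e^(3x)(C₁cos(3x) + C₂sin(3x))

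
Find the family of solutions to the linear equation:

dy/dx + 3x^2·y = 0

Using integrating factor method:

General solution: y = Ce^(-x^3)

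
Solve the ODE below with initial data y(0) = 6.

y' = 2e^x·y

General solution: y = Ce^(2e^x)
Applying IC y(0) = 6:
Particular solution: y = 6e^(2(e^x - 1))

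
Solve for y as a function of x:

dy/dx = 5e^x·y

Separating variables and integrating:
ln|y| = 5e^x + C

General solution: y = Ce^(5e^x)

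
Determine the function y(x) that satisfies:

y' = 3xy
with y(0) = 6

General solution: y = Ce^(3x²/2)
Applying IC y(0) = 6:
Particular solution: y = 6e^(3x²/2)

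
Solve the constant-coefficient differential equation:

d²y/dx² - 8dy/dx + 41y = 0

Characteristic equation: r² - 8r + 41 = 0
Roots: r = 4 ± 5i (complex conjugates)
General solution: y = e^(4x)(C₁cos(5x) + C₂sin(5x))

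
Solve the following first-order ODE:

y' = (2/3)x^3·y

Separating variables and integrating:
ln|y| = x^4/6 + C

General solution: y = Ce^(x^4/6)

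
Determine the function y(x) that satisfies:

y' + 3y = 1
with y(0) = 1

General solution: y = 1/3 + Ce^(-3x)
Applying y(0) = 1: C = 1 - 1/3 = 2/3
Particular solution: y = 1/3 + (2/3)e^(-3x)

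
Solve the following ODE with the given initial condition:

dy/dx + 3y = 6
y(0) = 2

General solution: y = 2 + Ce^(-3x)
Applying y(0) = 2: C = 2 - 2 = 0
Particular solution: y = 2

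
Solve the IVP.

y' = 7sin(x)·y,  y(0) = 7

General solution: y = Ce^(-7cos(x))
Applying IC y(0) = 7:
Particular solution: y = 7e^(7(1-cos(x)))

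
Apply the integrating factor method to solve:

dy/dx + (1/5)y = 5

Using integrating factor method:

General solution: y = 25 + Ce^(-x/5)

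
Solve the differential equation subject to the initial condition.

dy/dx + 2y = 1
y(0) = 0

General solution: y = 1/2 + Ce^(-2x)
Applying y(0) = 0: C = 0 - 1/2 = -1/2
Particular solution: y = 1/2 - (1/2)e^(-2x)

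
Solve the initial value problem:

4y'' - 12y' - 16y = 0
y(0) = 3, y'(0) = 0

General solution: y = C₁e^(4x) + C₂e^(-x)
Applying ICs: C₁ = 3/5, C₂ = 12/5
Particular solution: y = (3/5)e^(4x) + (12/5)e^(-x)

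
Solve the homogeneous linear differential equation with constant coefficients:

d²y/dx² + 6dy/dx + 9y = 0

Characteristic equation: r² + 6r + 9 = 0
Factored: (r + 3)² = 0
Repeated root: r = -3
General solution: y = (C₁ + C₂x)e^(-3x)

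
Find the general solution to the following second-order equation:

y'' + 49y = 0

Characteristic equation: r² + 49 = 0
Roots: r = ±7i (complex conjugates)
General solution: y = C₁cos(7x) + C₂sin(7x)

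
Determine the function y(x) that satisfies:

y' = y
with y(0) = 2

General solution: y = Ce^x
Applying IC y(0) = 2:
Particular solution: y = 2e^x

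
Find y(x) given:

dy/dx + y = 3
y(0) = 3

General solution: y = 3 + Ce^(-x)
Applying y(0) = 3: C = 3 - 3 = 0
Particular solution: y = 3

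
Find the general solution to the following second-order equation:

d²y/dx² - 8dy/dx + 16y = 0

Characteristic equation: r² - 8r + 16 = 0
Factored: (r - 4)² = 0
Repeated root: r = 4
General solution: y = (C₁ + C₂x)e^(4x)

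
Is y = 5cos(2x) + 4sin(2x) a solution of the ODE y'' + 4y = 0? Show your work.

Verification:
y'' = -20cos(2x) - 16sin(2x)
y'' + 4y = 0 ✓

Yes, it is a solution.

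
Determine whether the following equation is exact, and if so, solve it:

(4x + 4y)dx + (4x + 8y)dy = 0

Verify exactness: ∂M/∂y = ∂N/∂x ✓
Find F(x,y) such that ∂F/∂x = M, ∂F/∂y = N
Solution: 2x² + 4xy + 4y² = C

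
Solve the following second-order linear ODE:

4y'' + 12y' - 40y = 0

Characteristic equation: 4r² + 12r - 40 = 0
Divide by 4: r² + 3r - 10 = 0
Roots: r = 2, -5 (distinct real)
General solution: y = C₁e^(2x) + C₂e^(-5x)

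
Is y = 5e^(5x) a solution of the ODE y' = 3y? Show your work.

Verification:
y = 5e^(5x)
y' = 25e^(5x)
But 3y = 15e^(5x)
y' ≠ 3y — the derivative does not match

No, it is not a solution.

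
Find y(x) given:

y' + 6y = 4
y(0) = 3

General solution: y = 2/3 + Ce^(-6x)
Applying y(0) = 3: C = 3 - 2/3 = 7/3
Particular solution: y = 2/3 + (7/3)e^(-6x)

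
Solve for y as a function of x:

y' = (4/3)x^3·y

Separating variables and integrating:
ln|y| = x^4/3 + C

General solution: y = Ce^(x^4/3)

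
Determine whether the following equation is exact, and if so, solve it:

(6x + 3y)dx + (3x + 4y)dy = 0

Verify exactness: ∂M/∂y = ∂N/∂x ✓
Find F(x,y) such that ∂F/∂x = M, ∂F/∂y = N
Solution: 3x² + 3xy + 2y² = C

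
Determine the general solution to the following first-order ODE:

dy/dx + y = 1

Using integrating factor method:

General solution: y = 1 + Ce^(-x)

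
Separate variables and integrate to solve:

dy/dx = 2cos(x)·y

Separating variables and integrating:
ln|y| = 2sin(x) + C

General solution: y = Ce^(2sin(x))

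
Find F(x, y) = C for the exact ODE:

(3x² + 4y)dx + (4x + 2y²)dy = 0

Verify exactness: ∂M/∂y = ∂N/∂x ✓
Find F(x,y) such that ∂F/∂x = M, ∂F/∂y = N
Solution: x³ + 4xy + 2y³/3 = C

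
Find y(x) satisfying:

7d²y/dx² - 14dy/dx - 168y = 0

Characteristic equation: 7r² - 14r - 168 = 0
Divide by 7: r² - 2r - 24 = 0
Roots: r = 6, -4 (distinct real)
General solution: y = C₁e^(6x) + C₂e^(-4x)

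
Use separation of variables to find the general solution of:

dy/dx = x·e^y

Separating variables and integrating:
-e^(-y) = x²/2 + C

General solution: y = -ln(C - x²/2)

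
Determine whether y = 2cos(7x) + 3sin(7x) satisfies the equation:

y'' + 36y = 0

Verification:
y'' = -98cos(7x) - 147sin(7x)
y'' + 36y ≠ 0 (frequency mismatch: got 49 instead of 36)

No, it is not a solution.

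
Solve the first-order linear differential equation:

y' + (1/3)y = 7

Using integrating factor method:

General solution: y = 21 + Ce^(-x/3)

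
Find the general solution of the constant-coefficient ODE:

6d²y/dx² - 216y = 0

Characteristic equation: 6r² - 216 = 0
Divide by 6: r² - 36 = 0
Roots: r = 6, -6 (distinct real)
General solution: y = C₁e^(6x) + C₂e^(-6x)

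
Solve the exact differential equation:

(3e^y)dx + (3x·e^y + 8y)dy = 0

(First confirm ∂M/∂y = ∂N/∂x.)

Verify exactness: ∂M/∂y = ∂N/∂x ✓
Find F(x,y) such that ∂F/∂x = M, ∂F/∂y = N
Solution: 3x·e^y + 4y² = C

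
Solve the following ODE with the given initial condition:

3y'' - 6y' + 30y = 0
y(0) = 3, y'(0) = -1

General solution: y = e^x(C₁cos(3x) + C₂sin(3x))
Complex roots r = 1 ± 3i
Applying ICs: C₁ = 3, C₂ = -4/3
Particular solution: y = e^x(3cos(3x) - (4/3)sin(3x))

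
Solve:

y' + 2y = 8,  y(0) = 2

General solution: y = 4 + Ce^(-2x)
Applying y(0) = 2: C = 2 - 4 = -2
Particular solution: y = 4 - 2e^(-2x)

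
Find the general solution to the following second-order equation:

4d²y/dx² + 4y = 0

Characteristic equation: 4r² + 4 = 0
Divide by 4: r² + 1 = 0
Roots: r = ±i (complex conjugates)
General solution: y = C₁cos(x) + C₂sin(x)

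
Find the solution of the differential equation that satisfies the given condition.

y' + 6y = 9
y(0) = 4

General solution: y = 3/2 + Ce^(-6x)
Applying y(0) = 4: C = 4 - 3/2 = 5/2
Particular solution: y = 3/2 + (5/2)e^(-6x)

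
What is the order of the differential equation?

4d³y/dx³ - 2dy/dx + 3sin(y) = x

The order is 3 (highest derivative is of order 3).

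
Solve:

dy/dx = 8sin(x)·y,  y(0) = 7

General solution: y = Ce^(-8cos(x))
Applying IC y(0) = 7:
Particular solution: y = 7e^(8(1-cos(x)))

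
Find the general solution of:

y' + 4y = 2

Using integrating factor method:

General solution: y = 1/2 + Ce^(-4x)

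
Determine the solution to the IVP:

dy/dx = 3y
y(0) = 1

General solution: y = Ce^(3x)
Applying IC y(0) = 1:
Particular solution: y = e^(3x)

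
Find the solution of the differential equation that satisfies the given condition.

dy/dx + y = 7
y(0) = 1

General solution: y = 7 + Ce^(-x)
Applying y(0) = 1: C = 1 - 7 = -6
Particular solution: y = 7 - 6e^(-x)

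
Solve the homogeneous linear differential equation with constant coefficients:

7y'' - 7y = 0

Characteristic equation: 7r² - 7 = 0
Divide by 7: r² - 1 = 0
Roots: r = 1, -1 (distinct real)
General solution: y = C₁e^x + C₂e^(-x)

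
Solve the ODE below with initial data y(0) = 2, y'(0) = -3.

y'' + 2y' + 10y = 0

General solution: y = e^(-x)(C₁cos(3x) + C₂sin(3x))
Complex roots r = -1 ± 3i
Applying ICs: C₁ = 2, C₂ = -1/3
Particular solution: y = e^(-x)(2cos(3x) - (1/3)sin(3x))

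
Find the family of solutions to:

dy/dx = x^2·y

Separating variables and integrating:
ln|y| = x^3/3 + C

General solution: y = Ce^(x^3/3)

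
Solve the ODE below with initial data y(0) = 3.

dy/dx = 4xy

General solution: y = Ce^(2x²)
Applying IC y(0) = 3:
Particular solution: y = 3e^(2x²)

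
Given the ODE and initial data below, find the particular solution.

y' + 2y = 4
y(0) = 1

General solution: y = 2 + Ce^(-2x)
Applying y(0) = 1: C = 1 - 2 = -1
Particular solution: y = 2 - e^(-2x)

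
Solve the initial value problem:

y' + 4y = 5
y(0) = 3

General solution: y = 5/4 + Ce^(-4x)
Applying y(0) = 3: C = 3 - 5/4 = 7/4
Particular solution: y = 5/4 + (7/4)e^(-4x)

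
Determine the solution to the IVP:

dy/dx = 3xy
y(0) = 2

General solution: y = Ce^(3x²/2)
Applying IC y(0) = 2:
Particular solution: y = 2e^(3x²/2)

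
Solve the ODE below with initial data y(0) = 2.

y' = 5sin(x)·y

General solution: y = Ce^(-5cos(x))
Applying IC y(0) = 2:
Particular solution: y = 2e^(5(1-cos(x)))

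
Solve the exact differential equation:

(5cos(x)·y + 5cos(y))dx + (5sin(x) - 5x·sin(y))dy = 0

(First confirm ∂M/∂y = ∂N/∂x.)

Verify exactness: ∂M/∂y = ∂N/∂x ✓
Find F(x,y) such that ∂F/∂x = M, ∂F/∂y = N
Solution: 5sin(x)·y + 5x·cos(y) = C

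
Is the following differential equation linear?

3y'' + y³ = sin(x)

No. Nonlinear (y³ term)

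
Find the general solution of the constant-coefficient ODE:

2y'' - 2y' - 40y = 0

Characteristic equation: 2r² - 2r - 40 = 0
Divide by 2: r² - r - 20 = 0
Roots: r = 5, -4 (distinct real)
General solution: y = C₁e^(5x) + C₂e^(-4x)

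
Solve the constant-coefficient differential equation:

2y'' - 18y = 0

Characteristic equation: 2r² - 18 = 0
Divide by 2: r² - 9 = 0
Roots: r = 3, -3 (distinct real)
General solution: y = C₁e^(3x) + C₂e^(-3x)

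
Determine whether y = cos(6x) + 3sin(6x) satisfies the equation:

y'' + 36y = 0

Verification:
y'' = -36cos(6x) - 108sin(6x)
y'' + 36y = 0 ✓

Yes, it is a solution.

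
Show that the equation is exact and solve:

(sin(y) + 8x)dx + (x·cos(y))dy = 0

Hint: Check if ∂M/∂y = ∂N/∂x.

Verify exactness: ∂M/∂y = ∂N/∂x ✓
Find F(x,y) such that ∂F/∂x = M, ∂F/∂y = N
Solution: x·sin(y) + 4x² = C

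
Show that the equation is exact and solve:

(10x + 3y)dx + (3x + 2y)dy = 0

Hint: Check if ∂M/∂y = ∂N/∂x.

Verify exactness: ∂M/∂y = ∂N/∂x ✓
Find F(x,y) such that ∂F/∂x = M, ∂F/∂y = N
Solution: 5x² + 3xy + y² = C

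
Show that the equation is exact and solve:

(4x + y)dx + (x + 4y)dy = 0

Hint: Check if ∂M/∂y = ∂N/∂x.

Verify exactness: ∂M/∂y = ∂N/∂x ✓
Find F(x,y) such that ∂F/∂x = M, ∂F/∂y = N
Solution: 2x² + xy + 2y² = C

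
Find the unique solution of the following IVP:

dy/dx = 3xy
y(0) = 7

General solution: y = Ce^(3x²/2)
Applying IC y(0) = 7:
Particular solution: y = 7e^(3x²/2)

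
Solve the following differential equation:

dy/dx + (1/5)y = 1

Using integrating factor method:

General solution: y = 5 + Ce^(-x/5)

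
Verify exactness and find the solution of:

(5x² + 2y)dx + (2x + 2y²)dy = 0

Verify exactness: ∂M/∂y = ∂N/∂x ✓
Find F(x,y) such that ∂F/∂x = M, ∂F/∂y = N
Solution: 5x³/3 + 2xy + 2y³/3 = C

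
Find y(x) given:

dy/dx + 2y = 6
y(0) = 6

General solution: y = 3 + Ce^(-2x)
Applying y(0) = 6: C = 6 - 3 = 3
Particular solution: y = 3 + 3e^(-2x)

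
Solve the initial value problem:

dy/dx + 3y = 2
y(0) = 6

General solution: y = 2/3 + Ce^(-3x)
Applying y(0) = 6: C = 6 - 2/3 = 16/3
Particular solution: y = 2/3 + (16/3)e^(-3x)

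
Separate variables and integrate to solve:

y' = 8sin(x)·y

Separating variables and integrating:
ln|y| = -8cos(x) + C

General solution: y = Ce^(-8cos(x))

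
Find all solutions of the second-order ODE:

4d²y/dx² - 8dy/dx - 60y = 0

Characteristic equation: 4r² - 8r - 60 = 0
Divide by 4: r² - 2r - 15 = 0
Roots: r = 5, -3 (distinct real)
General solution: y = C₁e^(5x) + C₂e^(-3x)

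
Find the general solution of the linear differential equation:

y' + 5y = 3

Using integrating factor method:

General solution: y = 3/5 + Ce^(-5x)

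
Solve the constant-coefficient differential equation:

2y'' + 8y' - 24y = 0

Characteristic equation: 2r² + 8r - 24 = 0
Divide by 2: r² + 4r - 12 = 0
Roots: r = 2, -6 (distinct real)
General solution: y = C₁e^(2x) + C₂e^(-6x)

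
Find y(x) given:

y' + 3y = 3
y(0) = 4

General solution: y = 1 + Ce^(-3x)
Applying y(0) = 4: C = 4 - 1 = 3
Particular solution: y = 1 + 3e^(-3x)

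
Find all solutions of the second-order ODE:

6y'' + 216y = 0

Characteristic equation: 6r² + 216 = 0
Divide by 6: r² + 36 = 0
Roots: r = ±6i (complex conjugates)
General solution: y = C₁cos(6x) + C₂sin(6x)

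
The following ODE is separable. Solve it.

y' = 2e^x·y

Separating variables and integrating:
ln|y| = 2e^x + C

General solution: y = Ce^(2e^x)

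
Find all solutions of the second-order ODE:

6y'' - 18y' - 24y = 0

Characteristic equation: 6r² - 18r - 24 = 0
Divide by 6: r² - 3r - 4 = 0
Roots: r = 4, -1 (distinct real)
General solution: y = C₁e^(4x) + C₂e^(-x)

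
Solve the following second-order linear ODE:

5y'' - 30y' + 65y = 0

Characteristic equation: 5r² - 30r + 65 = 0
Divide by 5: r² - 6r + 13 = 0
Roots: r = 3 ± 2i (complex conjugates)
General solution: y = e^(3x)(C₁cos(2x) + C₂sin(2x))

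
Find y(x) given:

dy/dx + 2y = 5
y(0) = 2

General solution: y = 5/2 + Ce^(-2x)
Applying y(0) = 2: C = 2 - 5/2 = -1/2
Particular solution: y = 5/2 - (1/2)e^(-2x)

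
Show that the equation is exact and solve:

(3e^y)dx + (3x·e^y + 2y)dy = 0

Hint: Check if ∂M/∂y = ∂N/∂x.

Verify exactness: ∂M/∂y = ∂N/∂x ✓
Find F(x,y) such that ∂F/∂x = M, ∂F/∂y = N
Solution: 3x·e^y + y² = C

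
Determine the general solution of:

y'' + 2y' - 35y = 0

Characteristic equation: r² + 2r - 35 = 0
Roots: r = 5, -7 (distinct real)
General solution: y = C₁e^(5x) + C₂e^(-7x)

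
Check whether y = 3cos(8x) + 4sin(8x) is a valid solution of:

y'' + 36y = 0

Verification:
y'' = -192cos(8x) - 256sin(8x)
y'' + 36y ≠ 0 (frequency mismatch: got 64 instead of 36)

No, it is not a solution.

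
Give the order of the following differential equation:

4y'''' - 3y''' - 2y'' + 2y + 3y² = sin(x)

The order is 4 (highest derivative is of order 4).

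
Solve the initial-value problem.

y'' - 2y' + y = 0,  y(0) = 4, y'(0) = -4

General solution: y = (C₁ + C₂x)e^x
Repeated root r = 1
Applying ICs: C₁ = 4, C₂ = -8
Particular solution: y = (4 - 8x)e^x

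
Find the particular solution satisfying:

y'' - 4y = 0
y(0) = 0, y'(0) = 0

General solution: y = C₁e^(2x) + C₂e^(-2x)
Applying ICs: C₁ = 0, C₂ = 0
Particular solution: y = 0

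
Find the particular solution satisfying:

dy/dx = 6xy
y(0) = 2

General solution: y = Ce^(3x²)
Applying IC y(0) = 2:
Particular solution: y = 2e^(3x²)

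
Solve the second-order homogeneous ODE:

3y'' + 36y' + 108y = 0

Characteristic equation: 3r² + 36r + 108 = 0
Divide by 3: r² + 12r + 36 = 0
Factored: (r + 6)² = 0
Repeated root: r = -6
General solution: y = (C₁ + C₂x)e^(-6x)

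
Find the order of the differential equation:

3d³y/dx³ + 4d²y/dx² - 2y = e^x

The order is 3 (highest derivative is of order 3).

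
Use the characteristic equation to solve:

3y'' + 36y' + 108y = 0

Characteristic equation: 3r² + 36r + 108 = 0
Divide by 3: r² + 12r + 36 = 0
Factored: (r + 6)² = 0
Repeated root: r = -6
General solution: y = (C₁ + C₂x)e^(-6x)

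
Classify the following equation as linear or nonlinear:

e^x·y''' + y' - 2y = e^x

Linear (y and its derivatives appear to the first power only, no products of y terms)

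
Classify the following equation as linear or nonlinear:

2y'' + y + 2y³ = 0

Nonlinear (y³ term)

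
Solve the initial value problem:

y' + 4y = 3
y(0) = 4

General solution: y = 3/4 + Ce^(-4x)
Applying y(0) = 4: C = 4 - 3/4 = 13/4
Particular solution: y = 3/4 + (13/4)e^(-4x)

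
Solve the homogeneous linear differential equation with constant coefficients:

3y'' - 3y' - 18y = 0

Characteristic equation: 3r² - 3r - 18 = 0
Divide by 3: r² - r - 6 = 0
Roots: r = 3, -2 (distinct real)
General solution: y = C₁e^(3x) + C₂e^(-2x)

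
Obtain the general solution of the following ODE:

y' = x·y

Separating variables and integrating:
ln|y| = x^2/2 + C

General solution: y = Ce^(x^2/2)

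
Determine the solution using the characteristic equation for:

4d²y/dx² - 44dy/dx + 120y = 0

Characteristic equation: 4r² - 44r + 120 = 0
Divide by 4: r² - 11r + 30 = 0
Roots: r = 5, 6 (distinct real)
General solution: y = C₁e^(5x) + C₂e^(6x)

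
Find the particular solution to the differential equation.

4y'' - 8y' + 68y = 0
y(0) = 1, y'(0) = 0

General solution: y = e^x(C₁cos(4x) + C₂sin(4x))
Complex roots r = 1 ± 4i
Applying ICs: C₁ = 1, C₂ = -1/4
Particular solution: y = e^x(cos(4x) - (1/4)sin(4x))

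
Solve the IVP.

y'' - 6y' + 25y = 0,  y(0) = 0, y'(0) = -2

General solution: y = e^(3x)(C₁cos(4x) + C₂sin(4x))
Complex roots r = 3 ± 4i
Applying ICs: C₁ = 0, C₂ = -1/2
Particular solution: y = e^(3x)(-(1/2)sin(4x))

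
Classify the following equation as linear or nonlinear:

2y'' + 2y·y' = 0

Nonlinear (product y·y')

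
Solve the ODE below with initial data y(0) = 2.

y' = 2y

General solution: y = Ce^(2x)
Applying IC y(0) = 2:
Particular solution: y = 2e^(2x)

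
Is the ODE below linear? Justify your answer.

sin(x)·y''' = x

Yes. Linear (y and its derivatives appear to the first power only, no products of y terms)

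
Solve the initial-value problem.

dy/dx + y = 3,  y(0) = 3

General solution: y = 3 + Ce^(-x)
Applying y(0) = 3: C = 3 - 3 = 0
Particular solution: y = 3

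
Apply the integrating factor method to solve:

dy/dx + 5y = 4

Using integrating factor method:

General solution: y = 4/5 + Ce^(-5x)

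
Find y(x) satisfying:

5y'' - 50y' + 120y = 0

Characteristic equation: 5r² - 50r + 120 = 0
Divide by 5: r² - 10r + 24 = 0
Roots: r = 6, 4 (distinct real)
General solution: y = C₁e^(6x) + C₂e^(4x)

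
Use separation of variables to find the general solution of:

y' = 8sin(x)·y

Separating variables and integrating:
ln|y| = -8cos(x) + C

General solution: y = Ce^(-8cos(x))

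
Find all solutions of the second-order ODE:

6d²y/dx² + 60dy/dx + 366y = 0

Characteristic equation: 6r² + 60r + 366 = 0
Divide by 6: r² + 10r + 61 = 0
Roots: r = -5 ± 6i (complex conjugates)
General solution: y = e^(-5x)(C₁cos(6x) + C₂sin(6x))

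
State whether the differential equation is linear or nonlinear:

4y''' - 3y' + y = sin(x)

Linear (y and its derivatives appear to the first power only, no products of y terms)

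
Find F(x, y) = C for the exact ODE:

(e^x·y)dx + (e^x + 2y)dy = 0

Verify exactness: ∂M/∂y = ∂N/∂x ✓
Find F(x,y) such that ∂F/∂x = M, ∂F/∂y = N
Solution: e^x·y + y² = C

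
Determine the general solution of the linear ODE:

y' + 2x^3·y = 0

Using integrating factor method:

General solution: y = Ce^(-x^4/2)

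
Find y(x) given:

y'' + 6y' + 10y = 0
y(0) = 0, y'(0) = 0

General solution: y = e^(-3x)(C₁cos(x) + C₂sin(x))
Complex roots r = -3 ± i
Applying ICs: C₁ = 0, C₂ = 0
Particular solution: y = 0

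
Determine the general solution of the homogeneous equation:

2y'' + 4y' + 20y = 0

Characteristic equation: 2r² + 4r + 20 = 0
Divide by 2: r² + 2r + 10 = 0
Roots: r = -1 ± 3i (complex conjugates)
General solution: y = e^(-x)(C₁cos(3x) + C₂sin(3x))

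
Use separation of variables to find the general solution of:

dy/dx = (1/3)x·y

Separating variables and integrating:
ln|y| = x^2/6 + C

General solution: y = Ce^(x^2/6)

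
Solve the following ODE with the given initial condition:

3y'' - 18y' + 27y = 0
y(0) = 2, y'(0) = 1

General solution: y = (C₁ + C₂x)e^(3x)
Repeated root r = 3
Applying ICs: C₁ = 2, C₂ = -5
Particular solution: y = (2 - 5x)e^(3x)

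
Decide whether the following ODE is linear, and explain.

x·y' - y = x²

Linear (y and its derivatives appear to the first power only, no products of y terms)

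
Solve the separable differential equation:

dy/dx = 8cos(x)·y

Separating variables and integrating:
ln|y| = 8sin(x) + C

General solution: y = Ce^(8sin(x))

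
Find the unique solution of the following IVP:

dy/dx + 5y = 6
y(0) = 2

General solution: y = 6/5 + Ce^(-5x)
Applying y(0) = 2: C = 2 - 6/5 = 4/5
Particular solution: y = 6/5 + (4/5)e^(-5x)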